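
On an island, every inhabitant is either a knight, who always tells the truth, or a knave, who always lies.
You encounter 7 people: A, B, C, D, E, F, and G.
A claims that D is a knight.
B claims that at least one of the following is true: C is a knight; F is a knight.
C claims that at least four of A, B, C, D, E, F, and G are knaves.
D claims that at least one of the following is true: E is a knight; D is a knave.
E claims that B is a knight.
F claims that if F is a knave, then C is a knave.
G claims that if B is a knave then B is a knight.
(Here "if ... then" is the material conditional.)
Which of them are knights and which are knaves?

A is a knight, B is a knight, C is a knave, D is a knight, E is a knight, F is a knight, and G is a knight.

A is a knight, so "D is a knight" must be True — and it is.
B is a knight, so "at least one of the following is true: C is a knight; F is a knight" must be True — and it is.
C is a knave, and the claim "at least four of A, B, C, D, E, F, and G are knaves" is indeed false.
Since D is a knight, "at least one of the following is true: E is a knight; D is a knave" needs to be True, which holds.
Since E is a knight, "B is a knight" needs to be True, which holds.
Since F is a knight, "if F is a knave, then C is a knave" needs to be True, which holds.
Since G is a knight, "if B is a knave then B is a knight" needs to be True, which holds.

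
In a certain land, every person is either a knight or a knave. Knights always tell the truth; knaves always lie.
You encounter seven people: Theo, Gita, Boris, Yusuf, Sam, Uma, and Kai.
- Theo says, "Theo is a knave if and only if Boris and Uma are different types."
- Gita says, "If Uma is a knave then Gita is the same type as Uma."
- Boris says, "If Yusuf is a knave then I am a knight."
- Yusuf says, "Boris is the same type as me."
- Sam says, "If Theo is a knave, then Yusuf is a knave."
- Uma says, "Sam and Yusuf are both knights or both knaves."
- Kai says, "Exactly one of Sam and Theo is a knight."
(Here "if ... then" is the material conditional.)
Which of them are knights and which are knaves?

As a knight, Theo's statement "Theo is a knave if and only if Boris and Uma are different types" should be true; it is.
As a knight, Gita's statement "if Uma is a knave then Gita is the same type as Uma" should be true; it is.
Boris is a knight, and the claim "if Yusuf is a knave then I am a knight" is indeed true.
As a knight, Yusuf's statement "Boris is the same type as me" should be true; it is.
Sam is a knight, and the claim "if Theo is a knave, then Yusuf is a knave" is indeed true.
Uma is a knight, so "Sam and Yusuf are both knights or both knaves" must be true — and it is.
Kai is a knave; "exactly one of Sam and Theo is a knight" is false, as required.

Knights: Theo, Gita, Boris, Yusuf, Sam, and Uma. Knaves: Kai.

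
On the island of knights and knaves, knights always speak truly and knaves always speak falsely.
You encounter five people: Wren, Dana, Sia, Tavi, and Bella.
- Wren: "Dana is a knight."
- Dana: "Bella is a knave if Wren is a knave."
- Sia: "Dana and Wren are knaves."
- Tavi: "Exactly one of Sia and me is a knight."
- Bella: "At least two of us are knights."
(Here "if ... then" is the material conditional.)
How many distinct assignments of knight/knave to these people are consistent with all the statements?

2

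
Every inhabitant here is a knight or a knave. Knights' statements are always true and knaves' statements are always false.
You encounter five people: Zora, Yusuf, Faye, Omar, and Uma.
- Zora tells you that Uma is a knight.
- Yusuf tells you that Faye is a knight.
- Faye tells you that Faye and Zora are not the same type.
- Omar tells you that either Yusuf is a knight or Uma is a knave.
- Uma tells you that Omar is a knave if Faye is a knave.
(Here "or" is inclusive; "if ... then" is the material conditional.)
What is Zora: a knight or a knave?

Consistent assignments: {Zora=knave, Yusuf=knave, Faye=knave, Omar=knight, Uma=knave}
In every consistent assignment, Zora is a knave.

Zora is a knave.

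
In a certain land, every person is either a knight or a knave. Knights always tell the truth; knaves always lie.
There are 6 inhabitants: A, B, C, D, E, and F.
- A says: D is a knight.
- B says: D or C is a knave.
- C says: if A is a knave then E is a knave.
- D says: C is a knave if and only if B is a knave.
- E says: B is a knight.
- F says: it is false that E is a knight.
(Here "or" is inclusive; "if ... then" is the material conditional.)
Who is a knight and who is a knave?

A (knave): "D is a knight" — False. ✓
B is a knight, and the claim "D or C is a knave" is indeed true.
Since C is a knave, "if A is a knave then E is a knave" needs to be False, which holds.
D (knave): "C is a knave if and only if B is a knave" — False. ✓
Since E is a knight, "B is a knight" needs to be true, which holds.
Since F is a knave, "it is false that E is a knight" needs to be False, which holds.

Knights: B and E. Knaves: A, C, D, and F.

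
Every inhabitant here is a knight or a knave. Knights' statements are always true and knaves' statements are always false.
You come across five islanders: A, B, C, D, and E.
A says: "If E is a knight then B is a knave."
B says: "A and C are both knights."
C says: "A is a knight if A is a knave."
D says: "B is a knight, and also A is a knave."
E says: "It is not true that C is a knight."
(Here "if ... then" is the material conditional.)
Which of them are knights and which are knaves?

A is a knight, B is a knight, C is a knight, D is a knave, and E is a knave.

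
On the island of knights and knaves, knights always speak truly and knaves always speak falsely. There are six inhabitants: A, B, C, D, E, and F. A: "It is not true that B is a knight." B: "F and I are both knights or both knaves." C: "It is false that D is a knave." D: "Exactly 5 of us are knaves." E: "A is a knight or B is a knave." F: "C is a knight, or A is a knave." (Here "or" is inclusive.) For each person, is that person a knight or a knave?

Knights: B and F. Knaves: A, C, D, and E.

A (knave): "it is not true that B is a knight" — false. ✓
B is a knight, and the claim "F and I are both knights or both knaves" is indeed true.
C is a knave; "it is false that D is a knave" is false, as required.
D is a knave, and the claim "exactly 5 of us are knaves" is indeed false.
E is a knave; "A is a knight or B is a knave" is false, as required.
As a knight, F's statement "C is a knight, or A is a knave" should be true; it is.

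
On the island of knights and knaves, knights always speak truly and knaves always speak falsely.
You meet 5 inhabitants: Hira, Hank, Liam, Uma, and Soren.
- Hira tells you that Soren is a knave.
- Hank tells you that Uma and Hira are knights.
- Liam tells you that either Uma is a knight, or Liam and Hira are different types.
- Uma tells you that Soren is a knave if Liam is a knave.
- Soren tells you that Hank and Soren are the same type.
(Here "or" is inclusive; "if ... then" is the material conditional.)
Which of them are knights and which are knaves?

As a knight, Hira's statement "Soren is a knave" should be True; it is.
Hank is a knight; "Uma and Hira are knights" is True, as required.
Liam is a knight; "either Uma is a knight, or Liam and Hira are different types" is True, as required.
Uma is a knight, so "Soren is a knave if Liam is a knave" must be True — and it is.
Soren is a knave; "Hank and Soren are the same type" is False, as required.

Hira is a knight, Hank is a knight, Liam is a knight, Uma is a knight, and Soren is a knave.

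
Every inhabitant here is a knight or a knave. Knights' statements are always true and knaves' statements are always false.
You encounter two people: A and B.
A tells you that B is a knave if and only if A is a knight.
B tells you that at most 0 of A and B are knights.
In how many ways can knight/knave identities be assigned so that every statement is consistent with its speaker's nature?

Consistent assignments:
  A=knight, B=knave

1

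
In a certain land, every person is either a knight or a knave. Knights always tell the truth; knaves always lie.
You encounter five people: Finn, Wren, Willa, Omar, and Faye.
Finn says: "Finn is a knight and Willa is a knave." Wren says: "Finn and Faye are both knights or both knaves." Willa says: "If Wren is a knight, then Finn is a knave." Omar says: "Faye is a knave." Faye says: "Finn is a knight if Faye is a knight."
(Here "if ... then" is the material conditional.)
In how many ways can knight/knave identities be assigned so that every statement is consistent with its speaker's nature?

1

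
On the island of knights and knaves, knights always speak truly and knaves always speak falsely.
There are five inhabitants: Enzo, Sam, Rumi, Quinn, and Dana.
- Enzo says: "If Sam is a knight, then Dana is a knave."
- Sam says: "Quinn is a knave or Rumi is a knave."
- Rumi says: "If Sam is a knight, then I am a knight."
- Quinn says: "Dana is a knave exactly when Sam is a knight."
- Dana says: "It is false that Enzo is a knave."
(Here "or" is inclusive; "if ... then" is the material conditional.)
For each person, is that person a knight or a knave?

Enzo is a knight, Sam is a knave, Rumi is a knight, Quinn is a knight, and Dana is a knight.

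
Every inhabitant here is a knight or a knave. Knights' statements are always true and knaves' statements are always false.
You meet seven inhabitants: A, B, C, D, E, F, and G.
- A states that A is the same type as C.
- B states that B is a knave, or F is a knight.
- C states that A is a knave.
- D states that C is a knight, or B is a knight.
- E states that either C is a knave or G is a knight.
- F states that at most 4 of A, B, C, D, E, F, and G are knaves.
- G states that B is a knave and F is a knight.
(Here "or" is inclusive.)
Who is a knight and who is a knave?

A is a knave, B is a knight, C is a knight, D is a knight, E is a knave, F is a knight, and G is a knave.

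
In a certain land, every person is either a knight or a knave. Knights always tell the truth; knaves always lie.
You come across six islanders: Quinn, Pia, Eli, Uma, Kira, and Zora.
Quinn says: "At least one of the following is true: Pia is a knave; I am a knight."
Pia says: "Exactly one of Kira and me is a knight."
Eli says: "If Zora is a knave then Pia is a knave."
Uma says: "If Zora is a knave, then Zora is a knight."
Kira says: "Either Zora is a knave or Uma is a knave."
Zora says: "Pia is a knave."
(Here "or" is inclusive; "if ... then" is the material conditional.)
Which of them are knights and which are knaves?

Quinn is a knight, Pia is a knave, Eli is a knight, Uma is a knight, Kira is a knave, and Zora is a knight.

Quinn is a knight; "at least one of the following is true: Pia is a knave; I am a knight" is True, as required.
Pia is a knave, and the claim "exactly one of Kira and me is a knight" is indeed false.
Eli is a knight, so "if Zora is a knave then Pia is a knave" must be True — and it is.
Since Uma is a knight, "if Zora is a knave, then Zora is a knight" needs to be True, which holds.
Kira (knave): "either Zora is a knave or Uma is a knave" — false. ✓
Zora is a knight, so "Pia is a knave" must be True — and it is.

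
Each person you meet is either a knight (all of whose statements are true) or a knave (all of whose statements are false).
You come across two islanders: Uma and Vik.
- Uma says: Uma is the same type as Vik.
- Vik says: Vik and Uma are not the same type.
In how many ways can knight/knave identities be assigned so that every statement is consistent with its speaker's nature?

Consistent assignments:
  Uma=knave, Vik=knight

1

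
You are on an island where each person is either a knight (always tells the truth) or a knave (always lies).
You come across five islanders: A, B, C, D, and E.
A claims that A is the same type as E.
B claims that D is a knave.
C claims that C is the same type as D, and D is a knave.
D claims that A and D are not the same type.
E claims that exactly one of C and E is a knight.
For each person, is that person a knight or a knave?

A is a knave, B is a knave, C is a knave, D is a knight, and E is a knight.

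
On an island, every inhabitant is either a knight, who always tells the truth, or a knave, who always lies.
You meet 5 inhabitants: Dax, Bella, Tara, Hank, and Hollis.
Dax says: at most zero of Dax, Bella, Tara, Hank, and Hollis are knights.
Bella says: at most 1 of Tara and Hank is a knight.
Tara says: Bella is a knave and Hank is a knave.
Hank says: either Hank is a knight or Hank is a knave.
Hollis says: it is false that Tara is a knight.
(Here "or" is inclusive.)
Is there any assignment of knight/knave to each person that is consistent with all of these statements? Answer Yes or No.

Yes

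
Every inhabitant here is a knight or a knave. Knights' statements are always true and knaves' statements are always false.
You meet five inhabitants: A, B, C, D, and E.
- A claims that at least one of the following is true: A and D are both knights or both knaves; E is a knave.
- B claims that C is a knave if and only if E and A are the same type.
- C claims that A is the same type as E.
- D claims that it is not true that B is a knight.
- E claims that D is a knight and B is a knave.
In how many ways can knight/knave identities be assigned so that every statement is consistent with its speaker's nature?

2

Consistent assignments:
  A=knight, B=knave, C=knight, D=knight, E=knight
  A=knave, B=knave, C=knave, D=knight, E=knight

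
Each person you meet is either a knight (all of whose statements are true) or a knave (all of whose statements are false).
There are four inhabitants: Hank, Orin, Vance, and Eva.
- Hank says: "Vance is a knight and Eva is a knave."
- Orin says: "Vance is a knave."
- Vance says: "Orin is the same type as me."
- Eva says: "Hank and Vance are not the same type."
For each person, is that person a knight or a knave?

As a knave, Hank's statement "Vance is a knight and Eva is a knave" should be false; it is.
Since Orin is a knight, "Vance is a knave" needs to be True, which holds.
As a knave, Vance's statement "Orin is the same type as me" should be false; it is.
Eva (knave): "Hank and Vance are not the same type" — false. ✓

Hank is a knave, Orin is a knight, Vance is a knave, and Eva is a knave.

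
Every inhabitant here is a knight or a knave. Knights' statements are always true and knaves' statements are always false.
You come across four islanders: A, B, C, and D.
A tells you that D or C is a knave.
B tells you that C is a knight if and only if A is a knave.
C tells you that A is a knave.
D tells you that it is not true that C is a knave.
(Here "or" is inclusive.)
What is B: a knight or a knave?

B is a knight.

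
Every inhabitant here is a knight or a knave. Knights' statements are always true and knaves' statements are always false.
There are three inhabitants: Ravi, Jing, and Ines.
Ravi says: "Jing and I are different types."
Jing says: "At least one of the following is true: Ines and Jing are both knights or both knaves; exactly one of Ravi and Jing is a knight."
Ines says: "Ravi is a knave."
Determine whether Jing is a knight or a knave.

Jing is a knave.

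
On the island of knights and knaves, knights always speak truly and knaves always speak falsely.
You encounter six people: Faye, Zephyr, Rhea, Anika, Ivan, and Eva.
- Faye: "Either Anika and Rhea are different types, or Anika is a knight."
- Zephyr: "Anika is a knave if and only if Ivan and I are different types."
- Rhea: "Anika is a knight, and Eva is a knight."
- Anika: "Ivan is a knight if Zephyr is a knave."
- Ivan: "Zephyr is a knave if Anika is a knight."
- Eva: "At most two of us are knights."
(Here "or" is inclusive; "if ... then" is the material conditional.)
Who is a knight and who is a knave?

Knights: Faye, Anika, and Ivan. Knaves: Zephyr, Rhea, and Eva.

Faye (knight): "either Anika and Rhea are different types, or Anika is a knight" — True. ✓
As a knave, Zephyr's statement "Anika is a knave if and only if Ivan and I are different types" should be false; it is.
Rhea is a knave; "Anika is a knight, and Eva is a knight" is false, as required.
Anika is a knight; "Ivan is a knight if Zephyr is a knave" is True, as required.
Ivan is a knight; "Zephyr is a knave if Anika is a knight" is True, as required.
Eva is a knave, so "at most two of us are knights" must be false — and it is.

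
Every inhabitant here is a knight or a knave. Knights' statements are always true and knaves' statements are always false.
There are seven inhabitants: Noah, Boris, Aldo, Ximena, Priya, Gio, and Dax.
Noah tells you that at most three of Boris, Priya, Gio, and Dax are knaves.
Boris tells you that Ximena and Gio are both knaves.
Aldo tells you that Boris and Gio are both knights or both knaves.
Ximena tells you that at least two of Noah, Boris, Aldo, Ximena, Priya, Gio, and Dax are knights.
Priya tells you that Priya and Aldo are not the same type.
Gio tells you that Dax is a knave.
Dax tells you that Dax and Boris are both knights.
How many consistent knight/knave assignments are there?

2

Consistent assignments:
  Noah=knight, Boris=knave, Aldo=knave, Ximena=knight, Priya=knight, Gio=knight, Dax=knave
  Noah=knight, Boris=knave, Aldo=knave, Ximena=knight, Priya=knave, Gio=knight, Dax=knave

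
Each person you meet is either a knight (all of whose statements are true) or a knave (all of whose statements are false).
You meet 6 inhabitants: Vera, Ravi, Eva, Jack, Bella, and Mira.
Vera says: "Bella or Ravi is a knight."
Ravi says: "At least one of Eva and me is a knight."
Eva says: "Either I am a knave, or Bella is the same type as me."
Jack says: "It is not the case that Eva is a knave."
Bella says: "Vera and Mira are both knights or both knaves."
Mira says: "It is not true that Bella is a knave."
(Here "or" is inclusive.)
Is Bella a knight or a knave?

Bella is a knight.

Consistent assignments: {Vera=knight, Ravi=knight, Eva=knight, Jack=knight, Bella=knight, Mira=knight}
In every consistent assignment, Bella is a knight.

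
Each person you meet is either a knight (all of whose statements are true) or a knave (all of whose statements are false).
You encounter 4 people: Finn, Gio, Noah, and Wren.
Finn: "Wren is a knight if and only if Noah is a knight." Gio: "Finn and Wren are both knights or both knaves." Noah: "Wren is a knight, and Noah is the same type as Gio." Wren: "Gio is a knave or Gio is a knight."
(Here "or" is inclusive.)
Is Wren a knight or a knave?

Consistent assignments: {Finn=knight, Gio=knight, Noah=knight, Wren=knight}
In every consistent assignment, Wren is a knight.

Wren is a knight.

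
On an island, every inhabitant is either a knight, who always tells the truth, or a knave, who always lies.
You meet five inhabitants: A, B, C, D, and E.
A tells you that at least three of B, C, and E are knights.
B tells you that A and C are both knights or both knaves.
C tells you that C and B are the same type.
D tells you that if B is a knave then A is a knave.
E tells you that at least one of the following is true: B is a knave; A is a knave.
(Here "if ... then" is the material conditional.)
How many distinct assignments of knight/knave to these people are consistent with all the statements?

1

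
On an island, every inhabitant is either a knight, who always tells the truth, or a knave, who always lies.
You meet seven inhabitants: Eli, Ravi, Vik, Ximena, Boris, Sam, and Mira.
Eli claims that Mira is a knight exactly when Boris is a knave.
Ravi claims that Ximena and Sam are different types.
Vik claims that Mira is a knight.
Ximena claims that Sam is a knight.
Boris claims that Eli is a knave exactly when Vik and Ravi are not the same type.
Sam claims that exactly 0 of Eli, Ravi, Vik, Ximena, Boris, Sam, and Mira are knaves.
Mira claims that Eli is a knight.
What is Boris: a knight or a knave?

Boris is a knave.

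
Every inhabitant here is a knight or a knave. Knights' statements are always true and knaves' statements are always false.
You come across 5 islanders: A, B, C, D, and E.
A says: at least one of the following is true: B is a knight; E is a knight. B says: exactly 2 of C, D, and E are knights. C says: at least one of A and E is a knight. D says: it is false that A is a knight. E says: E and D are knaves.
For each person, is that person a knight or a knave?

A is a knave, B is a knave, C is a knave, D is a knight, and E is a knave.

Suppose A is a knight. Then A's statement "at least one of the following is true: B is a knight; E is a knight" would have to be true. Checking the 16 ways to assign the others, none is consistent with every speaker.
(For instance, with B=knave, C=knave, D=knight, E=knave, A's claim "at least one of the following is true: B is a knight; E is a knight" comes out false where it would need to be true.)
So A must be a knave, making "at least one of the following is true: B is a knight; E is a knight" false. Taking A=knave, B=knave, C=knave, D=knight, E=knave, each remaining statement checks out:
  B (knave): "exactly 2 of C, D, and E are knights" — false. ✓
  C (knave): "at least one of A and E is a knight" — false. ✓
  D (knight): "it is false that A is a knight" — true. ✓
  E (knave): "E and D are knaves" — false. ✓
This is the unique consistent assignment.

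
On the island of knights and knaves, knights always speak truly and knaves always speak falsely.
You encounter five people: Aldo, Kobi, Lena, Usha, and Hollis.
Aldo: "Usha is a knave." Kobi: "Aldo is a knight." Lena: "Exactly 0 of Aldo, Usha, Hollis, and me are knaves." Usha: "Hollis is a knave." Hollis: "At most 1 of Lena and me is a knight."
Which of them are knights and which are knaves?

Aldo is a knight, Kobi is a knight, Lena is a knave, Usha is a knave, and Hollis is a knight.

Suppose Aldo is a knave. Then Aldo's statement "Usha is a knave" would have to be false. Checking the 16 ways to assign the others, none is consistent with every speaker.
(For instance, with Kobi=knight, Lena=knave, Usha=knave, Hollis=knight, Aldo's claim "Usha is a knave" comes out true where it would need to be false.)
So Aldo must be a knight, making "Usha is a knave" true. Taking Aldo=knight, Kobi=knight, Lena=knave, Usha=knave, Hollis=knight, each remaining statement checks out:
  Kobi (knight): "Aldo is a knight" — true. ✓
  Lena (knave): "exactly 0 of Aldo, Usha, Hollis, and me are knaves" — false. ✓
  Usha (knave): "Hollis is a knave" — false. ✓
  Hollis (knight): "at most 1 of Lena and me is a knight" — true. ✓
This is the unique consistent assignment.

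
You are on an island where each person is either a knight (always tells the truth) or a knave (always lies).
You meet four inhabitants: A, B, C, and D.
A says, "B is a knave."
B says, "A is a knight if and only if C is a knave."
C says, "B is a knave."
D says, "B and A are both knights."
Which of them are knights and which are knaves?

A is a knight, B is a knave, C is a knight, and D is a knave.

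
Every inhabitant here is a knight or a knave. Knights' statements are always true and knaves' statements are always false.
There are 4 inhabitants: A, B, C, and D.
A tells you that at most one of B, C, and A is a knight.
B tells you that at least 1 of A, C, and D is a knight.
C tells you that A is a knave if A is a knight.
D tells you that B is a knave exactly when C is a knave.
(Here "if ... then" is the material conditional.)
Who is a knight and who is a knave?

A is a knave, B is a knight, C is a knight, and D is a knight.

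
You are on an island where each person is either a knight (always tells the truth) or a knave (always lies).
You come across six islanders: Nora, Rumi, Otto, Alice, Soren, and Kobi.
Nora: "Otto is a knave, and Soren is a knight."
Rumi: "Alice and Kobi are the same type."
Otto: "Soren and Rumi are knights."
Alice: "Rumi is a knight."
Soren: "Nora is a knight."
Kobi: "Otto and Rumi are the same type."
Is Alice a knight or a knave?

Alice is a knave.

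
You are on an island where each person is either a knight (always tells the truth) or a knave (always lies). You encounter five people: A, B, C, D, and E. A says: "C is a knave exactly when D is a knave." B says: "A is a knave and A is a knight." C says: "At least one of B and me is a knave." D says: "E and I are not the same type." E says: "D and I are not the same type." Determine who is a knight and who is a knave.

A is a knave; "C is a knave exactly when D is a knave" is False, as required.
B is a knave, and the claim "A is a knave and A is a knight" is indeed False.
C (knight): "at least one of B and me is a knave" — True. ✓
D (knave): "E and I are not the same type" — False. ✓
As a knave, E's statement "D and I are not the same type" should be False; it is.

A is a knave, B is a knave, C is a knight, D is a knave, and E is a knave.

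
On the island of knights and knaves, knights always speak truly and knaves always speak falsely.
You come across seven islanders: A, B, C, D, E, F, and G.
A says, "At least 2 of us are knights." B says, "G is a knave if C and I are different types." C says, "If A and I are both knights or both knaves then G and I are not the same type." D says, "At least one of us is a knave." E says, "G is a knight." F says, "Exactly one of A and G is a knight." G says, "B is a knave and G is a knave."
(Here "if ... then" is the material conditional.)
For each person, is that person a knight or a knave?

A is a knight, B is a knight, C is a knight, D is a knight, E is a knave, F is a knight, and G is a knave.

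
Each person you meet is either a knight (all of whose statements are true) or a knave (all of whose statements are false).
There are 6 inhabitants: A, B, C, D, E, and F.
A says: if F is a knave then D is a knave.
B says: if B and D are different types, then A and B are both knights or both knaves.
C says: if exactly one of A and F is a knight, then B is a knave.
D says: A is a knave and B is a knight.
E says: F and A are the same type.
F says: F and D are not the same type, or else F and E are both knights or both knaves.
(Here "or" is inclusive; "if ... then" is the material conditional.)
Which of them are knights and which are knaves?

A is a knight, B is a knight, C is a knight, D is a knave, E is a knight, and F is a knight.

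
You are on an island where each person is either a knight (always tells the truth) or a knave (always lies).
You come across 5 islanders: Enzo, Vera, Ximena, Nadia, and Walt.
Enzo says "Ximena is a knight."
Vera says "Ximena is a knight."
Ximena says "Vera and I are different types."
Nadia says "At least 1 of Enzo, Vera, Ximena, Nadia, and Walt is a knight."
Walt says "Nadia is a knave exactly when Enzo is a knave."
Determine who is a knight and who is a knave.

Enzo is a knave, Vera is a knave, Ximena is a knave, Nadia is a knight, and Walt is a knave.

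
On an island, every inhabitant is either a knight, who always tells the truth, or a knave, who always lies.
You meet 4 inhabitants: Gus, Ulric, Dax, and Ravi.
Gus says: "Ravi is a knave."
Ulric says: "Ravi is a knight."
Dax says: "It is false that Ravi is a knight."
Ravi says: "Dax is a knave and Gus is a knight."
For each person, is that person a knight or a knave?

Gus is a knight, so "Ravi is a knave" must be True — and it is.
Ulric is a knave, and the claim "Ravi is a knight" is indeed false.
Since Dax is a knight, "it is false that Ravi is a knight" needs to be True, which holds.
Ravi is a knave, and the claim "Dax is a knave and Gus is a knight" is indeed false.

Knights: Gus and Dax. Knaves: Ulric and Ravi.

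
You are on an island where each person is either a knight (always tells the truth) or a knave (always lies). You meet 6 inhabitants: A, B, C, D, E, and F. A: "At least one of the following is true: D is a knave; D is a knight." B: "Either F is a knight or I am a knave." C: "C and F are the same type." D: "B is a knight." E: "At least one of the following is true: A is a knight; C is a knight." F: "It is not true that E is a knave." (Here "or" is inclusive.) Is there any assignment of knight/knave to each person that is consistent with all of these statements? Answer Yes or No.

One consistent assignment: A=knight, B=knight, C=knight, D=knight, E=knight, F=knight.

Yes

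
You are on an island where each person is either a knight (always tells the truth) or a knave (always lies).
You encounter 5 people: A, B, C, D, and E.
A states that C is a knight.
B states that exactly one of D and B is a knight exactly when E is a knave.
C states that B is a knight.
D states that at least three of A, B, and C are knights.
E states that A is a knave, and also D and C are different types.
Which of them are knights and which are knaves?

Suppose A is a knight. Then A's statement "C is a knight" would have to be true. Checking the 16 ways to assign the others, none is consistent with every speaker.
(For instance, with B=knave, C=knave, D=knave, E=knave, A's claim "C is a knight" comes out false where it would need to be true.)
So A must be a knave, making "C is a knight" false. Taking A=knave, B=knave, C=knave, D=knave, E=knave, each remaining statement checks out:
  B (knave): "exactly one of D and B is a knight exactly when E is a knave" — false. ✓
  C (knave): "B is a knight" — false. ✓
  D (knave): "at least three of A, B, and C are knights" — false. ✓
  E (knave): "A is a knave, and also D and C are different types" — false. ✓
This is the unique consistent assignment.

Knights: none. Knaves: A, B, C, D, and E.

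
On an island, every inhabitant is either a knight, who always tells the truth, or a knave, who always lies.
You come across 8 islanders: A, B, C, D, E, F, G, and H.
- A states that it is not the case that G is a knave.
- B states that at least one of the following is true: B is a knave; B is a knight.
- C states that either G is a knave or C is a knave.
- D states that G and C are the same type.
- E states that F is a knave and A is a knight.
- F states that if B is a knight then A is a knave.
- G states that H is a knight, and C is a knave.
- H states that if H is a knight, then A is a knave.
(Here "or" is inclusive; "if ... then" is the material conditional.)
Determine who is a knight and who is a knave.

A is a knave, B is a knight, C is a knight, D is a knave, E is a knave, F is a knight, G is a knave, and H is a knight.

A is a knave; "it is not the case that G is a knave" is False, as required.
As a knight, B's statement "at least one of the following is true: B is a knave; B is a knight" should be True; it is.
C is a knight, so "either G is a knave or C is a knave" must be True — and it is.
D is a knave; "G and C are the same type" is False, as required.
E is a knave; "F is a knave and A is a knight" is False, as required.
As a knight, F's statement "if B is a knight then A is a knave" should be True; it is.
G is a knave; "H is a knight, and C is a knave" is False, as required.
Since H is a knight, "if H is a knight, then A is a knave" needs to be True, which holds.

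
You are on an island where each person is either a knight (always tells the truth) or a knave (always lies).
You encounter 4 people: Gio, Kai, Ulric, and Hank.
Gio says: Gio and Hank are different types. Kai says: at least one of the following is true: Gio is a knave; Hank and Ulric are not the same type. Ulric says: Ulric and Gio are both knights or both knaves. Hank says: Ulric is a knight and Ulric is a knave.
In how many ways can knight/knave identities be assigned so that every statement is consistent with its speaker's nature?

2

Consistent assignments:
  Gio=knight, Kai=knight, Ulric=knight, Hank=knave
  Gio=knight, Kai=knave, Ulric=knave, Hank=knave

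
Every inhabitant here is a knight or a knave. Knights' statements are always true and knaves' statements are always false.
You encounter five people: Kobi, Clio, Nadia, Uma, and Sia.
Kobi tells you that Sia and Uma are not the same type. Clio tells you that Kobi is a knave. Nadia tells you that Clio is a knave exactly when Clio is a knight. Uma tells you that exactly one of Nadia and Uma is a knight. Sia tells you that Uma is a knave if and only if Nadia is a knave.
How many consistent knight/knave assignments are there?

2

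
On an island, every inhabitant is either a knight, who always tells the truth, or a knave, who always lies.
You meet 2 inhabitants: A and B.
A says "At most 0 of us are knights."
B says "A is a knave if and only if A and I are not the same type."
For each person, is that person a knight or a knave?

Knights: B. Knaves: A.

Suppose A is a knight. Then A's statement "at most 0 of us are knights" would have to be true. Checking the 2 ways to assign the others, none is consistent with every speaker.
(For instance, with B=knight, A's claim "at most 0 of us are knights" comes out false where it would need to be true.)
So A must be a knave, making "at most 0 of us are knights" false. Taking A=knave, B=knight, each remaining statement checks out:
  B (knight): "A is a knave if and only if A and I are not the same type" — true. ✓
This is the unique consistent assignment.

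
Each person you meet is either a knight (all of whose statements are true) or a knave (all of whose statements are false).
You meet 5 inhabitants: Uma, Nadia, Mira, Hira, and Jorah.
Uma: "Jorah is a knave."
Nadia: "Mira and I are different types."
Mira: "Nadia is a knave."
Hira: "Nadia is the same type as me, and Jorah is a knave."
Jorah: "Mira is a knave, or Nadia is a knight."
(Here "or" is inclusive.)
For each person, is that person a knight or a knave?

Uma is a knave; "Jorah is a knave" is False, as required.
As a knight, Nadia's statement "Mira and I are different types" should be true; it is.
Since Mira is a knave, "Nadia is a knave" needs to be False, which holds.
Since Hira is a knave, "Nadia is the same type as me, and Jorah is a knave" needs to be False, which holds.
Jorah is a knight, and the claim "Mira is a knave, or Nadia is a knight" is indeed true.

Knights: Nadia and Jorah. Knaves: Uma, Mira, and Hira.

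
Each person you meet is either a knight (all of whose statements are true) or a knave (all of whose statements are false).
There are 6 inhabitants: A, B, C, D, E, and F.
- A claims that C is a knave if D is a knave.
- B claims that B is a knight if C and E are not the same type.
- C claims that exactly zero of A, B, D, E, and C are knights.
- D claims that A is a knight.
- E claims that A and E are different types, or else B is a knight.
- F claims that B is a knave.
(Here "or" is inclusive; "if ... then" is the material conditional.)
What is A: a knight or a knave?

A is a knight.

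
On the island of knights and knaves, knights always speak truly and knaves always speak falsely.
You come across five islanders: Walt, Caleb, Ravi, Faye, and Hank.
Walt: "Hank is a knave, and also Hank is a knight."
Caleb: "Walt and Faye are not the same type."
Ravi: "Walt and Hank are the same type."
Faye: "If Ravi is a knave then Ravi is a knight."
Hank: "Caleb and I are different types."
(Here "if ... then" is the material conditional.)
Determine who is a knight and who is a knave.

Walt is a knave, Caleb is a knave, Ravi is a knave, Faye is a knave, and Hank is a knight.

Walt is a knave, and the claim "Hank is a knave, and also Hank is a knight" is indeed false.
Caleb (knave): "Walt and Faye are not the same type" — false. ✓
Since Ravi is a knave, "Walt and Hank are the same type" needs to be false, which holds.
Faye is a knave, and the claim "if Ravi is a knave then Ravi is a knight" is indeed false.
As a knight, Hank's statement "Caleb and I are different types" should be true; it is.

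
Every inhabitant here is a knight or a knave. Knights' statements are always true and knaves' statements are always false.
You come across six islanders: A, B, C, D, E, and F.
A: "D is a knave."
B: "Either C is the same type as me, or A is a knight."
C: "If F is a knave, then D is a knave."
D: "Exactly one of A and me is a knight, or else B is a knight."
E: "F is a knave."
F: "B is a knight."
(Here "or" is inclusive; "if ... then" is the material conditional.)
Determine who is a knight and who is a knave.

A is a knave, B is a knight, C is a knight, D is a knight, E is a knave, and F is a knight.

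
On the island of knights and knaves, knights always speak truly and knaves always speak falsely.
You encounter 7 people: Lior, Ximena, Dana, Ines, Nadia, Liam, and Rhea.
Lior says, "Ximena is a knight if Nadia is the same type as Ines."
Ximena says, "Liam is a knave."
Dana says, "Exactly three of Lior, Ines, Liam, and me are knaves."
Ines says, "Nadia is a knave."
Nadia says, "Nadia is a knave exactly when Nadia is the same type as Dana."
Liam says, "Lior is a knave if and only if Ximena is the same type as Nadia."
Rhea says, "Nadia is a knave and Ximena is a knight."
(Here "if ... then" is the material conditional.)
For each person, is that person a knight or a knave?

Lior is a knight, Ximena is a knave, Dana is a knave, Ines is a knave, Nadia is a knight, Liam is a knight, and Rhea is a knave.

Since Lior is a knight, "Ximena is a knight if Nadia is the same type as Ines" needs to be True, which holds.
Ximena is a knave; "Liam is a knave" is False, as required.
Dana is a knave, and the claim "exactly three of Lior, Ines, Liam, and me are knaves" is indeed False.
Since Ines is a knave, "Nadia is a knave" needs to be False, which holds.
Nadia is a knight, so "Nadia is a knave exactly when Nadia is the same type as Dana" must be True — and it is.
Liam (knight): "Lior is a knave if and only if Ximena is the same type as Nadia" — True. ✓
Rhea (knave): "Nadia is a knave and Ximena is a knight" — False. ✓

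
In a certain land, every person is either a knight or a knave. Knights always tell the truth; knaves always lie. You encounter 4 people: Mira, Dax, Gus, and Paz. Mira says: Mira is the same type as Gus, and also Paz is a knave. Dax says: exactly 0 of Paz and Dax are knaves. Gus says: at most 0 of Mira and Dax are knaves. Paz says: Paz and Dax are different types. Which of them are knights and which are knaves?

Knights: Paz. Knaves: Mira, Dax, and Gus.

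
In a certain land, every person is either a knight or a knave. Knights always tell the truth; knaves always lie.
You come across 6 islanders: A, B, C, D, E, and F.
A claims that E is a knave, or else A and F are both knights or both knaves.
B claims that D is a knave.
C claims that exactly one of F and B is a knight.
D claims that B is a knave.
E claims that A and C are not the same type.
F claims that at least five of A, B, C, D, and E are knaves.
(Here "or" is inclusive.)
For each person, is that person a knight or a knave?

A is a knight, B is a knight, C is a knight, D is a knave, E is a knave, and F is a knave.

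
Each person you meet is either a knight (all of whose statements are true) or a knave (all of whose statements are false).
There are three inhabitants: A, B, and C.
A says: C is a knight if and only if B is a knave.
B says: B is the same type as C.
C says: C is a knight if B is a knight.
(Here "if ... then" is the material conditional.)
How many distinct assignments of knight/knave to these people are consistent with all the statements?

2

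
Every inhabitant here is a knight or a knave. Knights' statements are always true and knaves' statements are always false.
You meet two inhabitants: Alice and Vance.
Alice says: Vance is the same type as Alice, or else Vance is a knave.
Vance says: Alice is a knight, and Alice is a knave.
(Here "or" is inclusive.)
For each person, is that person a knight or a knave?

Alice is a knight and Vance is a knave.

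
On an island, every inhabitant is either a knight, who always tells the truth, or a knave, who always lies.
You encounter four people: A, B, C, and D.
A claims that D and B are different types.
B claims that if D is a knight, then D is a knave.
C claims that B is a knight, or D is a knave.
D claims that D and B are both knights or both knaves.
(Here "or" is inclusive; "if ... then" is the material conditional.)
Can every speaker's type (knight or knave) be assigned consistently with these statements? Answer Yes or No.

One consistent assignment: A=knight, B=knight, C=knight, D=knave.

Yes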